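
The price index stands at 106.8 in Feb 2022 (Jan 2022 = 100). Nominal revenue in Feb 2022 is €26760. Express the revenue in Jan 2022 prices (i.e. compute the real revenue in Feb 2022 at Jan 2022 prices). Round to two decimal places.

Real = Nominal ÷ (Index/100) = 26760 ÷ (106.8/100)
     = 26760 ÷ 1.068 = 25056.1798

25056.18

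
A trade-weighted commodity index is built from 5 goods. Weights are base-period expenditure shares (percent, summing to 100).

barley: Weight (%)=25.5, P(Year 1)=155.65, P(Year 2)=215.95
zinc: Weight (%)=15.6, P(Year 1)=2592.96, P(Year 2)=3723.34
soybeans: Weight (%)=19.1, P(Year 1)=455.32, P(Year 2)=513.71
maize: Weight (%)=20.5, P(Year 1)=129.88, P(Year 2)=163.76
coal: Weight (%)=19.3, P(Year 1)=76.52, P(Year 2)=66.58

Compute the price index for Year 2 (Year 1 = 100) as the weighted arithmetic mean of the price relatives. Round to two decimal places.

barley: 25.5 × (215.95/155.65) = 25.5 × 1.387408 = 35.3789
zinc: 15.6 × (3723.34/2592.96) = 15.6 × 1.435942 = 22.4007
soybeans: 19.1 × (513.71/455.32) = 19.1 × 1.128239 = 21.5494
maize: 20.5 × (163.76/129.88) = 20.5 × 1.260856 = 25.8476
coal: 19.3 × (66.58/76.52) = 19.3 × 0.870099 = 16.7929
Index = Σ wᵢ·(p₁ᵢ/p₀ᵢ) = 35.3789 + 22.4007 + 21.5494 + 25.8476 + 16.7929 = 121.9694

121.97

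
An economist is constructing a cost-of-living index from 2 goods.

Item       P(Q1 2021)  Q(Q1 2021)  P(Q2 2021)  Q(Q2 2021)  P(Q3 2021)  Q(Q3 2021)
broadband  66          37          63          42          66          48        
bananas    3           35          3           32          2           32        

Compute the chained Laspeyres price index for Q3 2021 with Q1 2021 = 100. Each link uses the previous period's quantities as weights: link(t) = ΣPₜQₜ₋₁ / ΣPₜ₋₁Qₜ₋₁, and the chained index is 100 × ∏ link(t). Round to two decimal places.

Link Q1 2021→Q2 2021:
ΣP(Q2 2021)Q(Q1 2021) = 63×37 + 3×35 = 2331 + 105 = 2436
ΣP(Q1 2021)Q(Q1 2021) = 66×37 + 3×35 = 2442 + 105 = 2547
link = 2436/2547 = 0.956419
Link Q2 2021→Q3 2021:
ΣP(Q3 2021)Q(Q2 2021) = 66×42 + 2×32 = 2772 + 64 = 2836
ΣP(Q2 2021)Q(Q2 2021) = 63×42 + 3×32 = 2646 + 96 = 2742
link = 2836/2742 = 1.034282
Chained index = 100 × 0.956419 × 1.034282 = 98.9207

98.92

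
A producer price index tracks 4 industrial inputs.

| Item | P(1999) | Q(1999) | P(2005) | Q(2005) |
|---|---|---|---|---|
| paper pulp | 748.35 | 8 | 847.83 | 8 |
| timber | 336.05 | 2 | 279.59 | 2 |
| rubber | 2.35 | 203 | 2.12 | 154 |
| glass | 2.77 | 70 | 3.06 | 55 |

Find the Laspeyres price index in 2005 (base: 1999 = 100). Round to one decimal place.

109.0

Laspeyres price index uses base-period quantities as weights.
ΣP(2005)·Q(1999) = 847.83×8 + 279.59×2 + 2.12×203 + 3.06×70 = 6782.64 + 559.18 + 430.36 + 214.2 = 7986.38
ΣP(1999)·Q(1999) = 748.35×8 + 336.05×2 + 2.35×203 + 2.77×70 = 5986.8 + 672.1 + 477.05 + 193.9 = 7329.85
Index = 7986.38 / 7329.85 × 100 = 108.9569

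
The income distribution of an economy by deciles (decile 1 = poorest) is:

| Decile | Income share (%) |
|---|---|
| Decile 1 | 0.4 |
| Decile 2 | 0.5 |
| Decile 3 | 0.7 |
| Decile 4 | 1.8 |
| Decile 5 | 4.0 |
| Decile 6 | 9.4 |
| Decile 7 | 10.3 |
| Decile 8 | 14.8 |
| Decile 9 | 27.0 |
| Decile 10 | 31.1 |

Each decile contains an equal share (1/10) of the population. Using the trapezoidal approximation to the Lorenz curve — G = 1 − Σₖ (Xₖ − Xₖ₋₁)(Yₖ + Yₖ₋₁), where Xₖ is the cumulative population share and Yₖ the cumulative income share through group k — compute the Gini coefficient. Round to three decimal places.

Cumulative income shares Yₖ: 0.0040, 0.0090, 0.0160, 0.0340, 0.0740, 0.1680, 0.2710, 0.4190, 0.6890, 1.0000
Σ (Xₖ−Xₖ₋₁)(Yₖ+Yₖ₋₁) = (1/10)(0.0040+0.0000) + (1/10)(0.0090+0.0040) + (1/10)(0.0160+0.0090) + (1/10)(0.0340+0.0160) + (1/10)(0.0740+0.0340) + (1/10)(0.1680+0.0740) + (1/10)(0.2710+0.1680) + (1/10)(0.4190+0.2710) + (1/10)(0.6890+0.4190) + (1/10)(1.0000+0.6890)
  = 0.0004 + 0.0013 + 0.0025 + 0.0050 + 0.0108 + 0.0242 + 0.0439 + 0.0690 + 0.1108 + 0.1689 = 0.4368
G = 1 − 0.4368 = 0.5632

0.563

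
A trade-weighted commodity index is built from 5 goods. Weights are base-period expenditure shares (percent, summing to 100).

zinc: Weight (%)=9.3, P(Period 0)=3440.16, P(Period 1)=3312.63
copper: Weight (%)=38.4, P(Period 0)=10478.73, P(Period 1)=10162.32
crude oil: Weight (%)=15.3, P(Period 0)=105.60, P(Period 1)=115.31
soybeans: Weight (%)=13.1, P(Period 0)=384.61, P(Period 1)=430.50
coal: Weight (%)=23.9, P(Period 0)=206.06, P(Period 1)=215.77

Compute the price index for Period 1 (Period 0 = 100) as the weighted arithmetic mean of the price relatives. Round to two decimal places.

zinc: 9.3 × (3312.63/3440.16) = 9.3 × 0.962929 = 8.9552
copper: 38.4 × (10162.32/10478.73) = 38.4 × 0.969805 = 37.2405
crude oil: 15.3 × (115.31/105.60) = 15.3 × 1.091951 = 16.7068
soybeans: 13.1 × (430.50/384.61) = 13.1 × 1.119316 = 14.6630
coal: 23.9 × (215.77/206.06) = 23.9 × 1.047122 = 25.0262
Index = Σ wᵢ·(p₁ᵢ/p₀ᵢ) = 8.9552 + 37.2405 + 16.7068 + 14.6630 + 25.0262 = 102.5918

102.59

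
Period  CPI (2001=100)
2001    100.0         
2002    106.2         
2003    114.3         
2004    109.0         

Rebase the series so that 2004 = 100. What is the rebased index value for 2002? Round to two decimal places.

97.43

Rebased(2002) = 106.2 / 109.0 × 100 = 97.4312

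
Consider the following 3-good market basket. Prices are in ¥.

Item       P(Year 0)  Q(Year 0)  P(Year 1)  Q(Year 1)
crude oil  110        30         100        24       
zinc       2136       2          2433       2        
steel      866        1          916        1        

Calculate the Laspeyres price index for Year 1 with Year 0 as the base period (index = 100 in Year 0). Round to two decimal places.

104.08

Laspeyres price index uses base-period quantities as weights.
ΣP(Year 1)·Q(Year 0) = 100×30 + 2433×2 + 916×1 = 3000 + 4866 + 916 = 8782
ΣP(Year 0)·Q(Year 0) = 110×30 + 2136×2 + 866×1 = 3300 + 4272 + 866 = 8438
Index = 8782 / 8438 × 100 = 104.0768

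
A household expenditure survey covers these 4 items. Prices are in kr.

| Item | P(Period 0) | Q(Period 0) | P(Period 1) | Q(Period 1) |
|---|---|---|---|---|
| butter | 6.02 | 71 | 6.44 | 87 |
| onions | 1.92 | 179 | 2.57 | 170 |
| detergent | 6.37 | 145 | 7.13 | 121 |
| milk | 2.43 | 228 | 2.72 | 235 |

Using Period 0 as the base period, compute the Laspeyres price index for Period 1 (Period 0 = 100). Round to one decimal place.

Laspeyres price index uses base-period quantities as weights.
ΣP(Period 1)·Q(Period 0) = 6.44×71 + 2.57×179 + 7.13×145 + 2.72×228 = 457.24 + 460.03 + 1033.85 + 620.16 = 2571.28
ΣP(Period 0)·Q(Period 0) = 6.02×71 + 1.92×179 + 6.37×145 + 2.43×228 = 427.42 + 343.68 + 923.65 + 554.04 = 2248.79
Index = 2571.28 / 2248.79 × 100 = 114.3406

114.3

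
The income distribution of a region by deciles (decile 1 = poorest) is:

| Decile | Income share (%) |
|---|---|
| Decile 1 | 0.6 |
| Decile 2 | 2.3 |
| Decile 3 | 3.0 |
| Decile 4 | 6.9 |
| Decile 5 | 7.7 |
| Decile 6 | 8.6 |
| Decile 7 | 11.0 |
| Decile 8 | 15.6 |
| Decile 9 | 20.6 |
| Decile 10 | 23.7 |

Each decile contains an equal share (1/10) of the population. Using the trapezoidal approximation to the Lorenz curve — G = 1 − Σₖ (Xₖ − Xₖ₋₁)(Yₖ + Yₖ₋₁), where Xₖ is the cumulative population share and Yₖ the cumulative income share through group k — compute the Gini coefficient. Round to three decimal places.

Cumulative income shares Yₖ: 0.0060, 0.0290, 0.0590, 0.1280, 0.2050, 0.2910, 0.4010, 0.5570, 0.7630, 1.0000
Σ (Xₖ−Xₖ₋₁)(Yₖ+Yₖ₋₁) = (1/10)(0.0060+0.0000) + (1/10)(0.0290+0.0060) + (1/10)(0.0590+0.0290) + (1/10)(0.1280+0.0590) + (1/10)(0.2050+0.1280) + (1/10)(0.2910+0.2050) + (1/10)(0.4010+0.2910) + (1/10)(0.5570+0.4010) + (1/10)(0.7630+0.5570) + (1/10)(1.0000+0.7630)
  = 0.0006 + 0.0035 + 0.0088 + 0.0187 + 0.0333 + 0.0496 + 0.0692 + 0.0958 + 0.1320 + 0.1763 = 0.5878
G = 1 − 0.5878 = 0.4122

0.412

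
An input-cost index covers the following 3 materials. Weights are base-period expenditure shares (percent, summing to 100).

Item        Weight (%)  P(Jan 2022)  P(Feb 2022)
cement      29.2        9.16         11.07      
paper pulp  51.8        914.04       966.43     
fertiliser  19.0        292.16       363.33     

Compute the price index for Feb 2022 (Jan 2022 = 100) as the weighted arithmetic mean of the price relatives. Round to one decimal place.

113.7

cement: 29.2 × (11.07/9.16) = 29.2 × 1.208515 = 35.2886
paper pulp: 51.8 × (966.43/914.04) = 51.8 × 1.057317 = 54.7690
fertiliser: 19.0 × (363.33/292.16) = 19.0 × 1.243599 = 23.6284
Index = Σ wᵢ·(p₁ᵢ/p₀ᵢ) = 35.2886 + 54.7690 + 23.6284 = 113.6861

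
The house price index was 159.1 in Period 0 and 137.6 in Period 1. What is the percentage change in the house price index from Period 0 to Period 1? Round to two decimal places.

-13.51%

Change = (137.6 − 159.1) / 159.1 × 100
       = -21.5 / 159.1 × 100 = -13.5135%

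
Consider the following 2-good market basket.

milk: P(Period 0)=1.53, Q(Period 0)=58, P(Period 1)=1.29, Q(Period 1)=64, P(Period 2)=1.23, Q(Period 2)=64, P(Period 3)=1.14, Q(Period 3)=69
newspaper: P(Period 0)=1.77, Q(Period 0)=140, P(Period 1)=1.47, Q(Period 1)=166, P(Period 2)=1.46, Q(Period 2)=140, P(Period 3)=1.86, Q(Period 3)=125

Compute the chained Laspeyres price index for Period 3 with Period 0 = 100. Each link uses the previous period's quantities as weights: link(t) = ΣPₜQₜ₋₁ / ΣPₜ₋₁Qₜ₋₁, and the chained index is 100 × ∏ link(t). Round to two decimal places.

96.53

Link Period 0→Period 1:
ΣP(Period 1)Q(Period 0) = 1.29×58 + 1.47×140 = 74.82 + 205.8 = 280.62
ΣP(Period 0)Q(Period 0) = 1.53×58 + 1.77×140 = 88.74 + 247.8 = 336.54
link = 280.62/336.54 = 0.833838
Link Period 1→Period 2:
ΣP(Period 2)Q(Period 1) = 1.23×64 + 1.46×166 = 78.72 + 242.36 = 321.08
ΣP(Period 1)Q(Period 1) = 1.29×64 + 1.47×166 = 82.56 + 244.02 = 326.58
link = 321.08/326.58 = 0.983159
Link Period 2→Period 3:
ΣP(Period 3)Q(Period 2) = 1.14×64 + 1.86×140 = 72.96 + 260.4 = 333.36
ΣP(Period 2)Q(Period 2) = 1.23×64 + 1.46×140 = 78.72 + 204.4 = 283.12
link = 333.36/283.12 = 1.177451
Chained index = 100 × 0.833838 × 0.983159 × 1.177451 = 96.5269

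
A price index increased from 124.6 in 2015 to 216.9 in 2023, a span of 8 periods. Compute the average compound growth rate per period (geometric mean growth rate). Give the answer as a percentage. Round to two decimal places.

Growth factor = (216.9/124.6)^(1/8) = (1.740770)^(1/8) = 1.071748
Growth rate = 1.071748 − 1 = 0.071748 = 7.1748%

7.17%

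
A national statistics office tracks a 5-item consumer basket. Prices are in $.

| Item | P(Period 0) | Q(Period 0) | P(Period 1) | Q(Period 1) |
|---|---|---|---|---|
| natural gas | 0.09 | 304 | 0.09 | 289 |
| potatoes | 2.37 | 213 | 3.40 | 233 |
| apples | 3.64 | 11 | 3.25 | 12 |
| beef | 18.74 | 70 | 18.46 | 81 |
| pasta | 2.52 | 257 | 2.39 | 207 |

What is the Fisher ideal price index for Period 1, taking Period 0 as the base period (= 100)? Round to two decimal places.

Laspeyres component (base-period weights):
ΣP(Period 1)Q(Period 0) = 0.09×304 + 3.40×213 + 3.25×11 + 18.46×70 + 2.39×257 = 27.36 + 724.2 + 35.75 + 1292.2 + 614.23 = 2693.74
ΣP(Period 0)Q(Period 0) = 0.09×304 + 2.37×213 + 3.64×11 + 18.74×70 + 2.52×257 = 27.36 + 504.81 + 40.04 + 1311.8 + 647.64 = 2531.65
L = 2693.74 / 2531.65 × 100 = 106.4025
Paasche component (current-period weights):
ΣP(Period 1)Q(Period 1) = 0.09×289 + 3.40×233 + 3.25×12 + 18.46×81 + 2.39×207 = 26.01 + 792.2 + 39 + 1495.26 + 494.73 = 2847.2
ΣP(Period 0)Q(Period 1) = 0.09×289 + 2.37×233 + 3.64×12 + 18.74×81 + 2.52×207 = 26.01 + 552.21 + 43.68 + 1517.94 + 521.64 = 2661.48
P = 2847.2 / 2661.48 × 100 = 106.9781
Fisher = √(L × P) = √(106.4025 × 106.9781) = 106.6899

106.69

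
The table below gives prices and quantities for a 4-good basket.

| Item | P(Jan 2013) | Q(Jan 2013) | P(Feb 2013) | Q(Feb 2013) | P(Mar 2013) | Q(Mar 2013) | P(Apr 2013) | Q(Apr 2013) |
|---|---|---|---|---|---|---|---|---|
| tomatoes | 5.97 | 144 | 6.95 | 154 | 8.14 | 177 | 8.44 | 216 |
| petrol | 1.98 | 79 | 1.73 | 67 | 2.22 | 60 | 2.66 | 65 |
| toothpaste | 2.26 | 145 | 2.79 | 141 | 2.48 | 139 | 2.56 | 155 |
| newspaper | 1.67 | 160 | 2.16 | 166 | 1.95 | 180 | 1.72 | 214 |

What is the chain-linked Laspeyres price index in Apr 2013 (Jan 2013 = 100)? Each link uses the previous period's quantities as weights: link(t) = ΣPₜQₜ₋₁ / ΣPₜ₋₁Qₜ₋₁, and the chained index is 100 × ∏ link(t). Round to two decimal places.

Link Jan 2013→Feb 2013:
ΣP(Feb 2013)Q(Jan 2013) = 6.95×144 + 1.73×79 + 2.79×145 + 2.16×160 = 1000.8 + 136.67 + 404.55 + 345.6 = 1887.62
ΣP(Jan 2013)Q(Jan 2013) = 5.97×144 + 1.98×79 + 2.26×145 + 1.67×160 = 859.68 + 156.42 + 327.7 + 267.2 = 1611
link = 1887.62/1611 = 1.171707
Link Feb 2013→Mar 2013:
ΣP(Mar 2013)Q(Feb 2013) = 8.14×154 + 2.22×67 + 2.48×141 + 1.95×166 = 1253.56 + 148.74 + 349.68 + 323.7 = 2075.68
ΣP(Feb 2013)Q(Feb 2013) = 6.95×154 + 1.73×67 + 2.79×141 + 2.16×166 = 1070.3 + 115.91 + 393.39 + 358.56 = 1938.16
link = 2075.68/1938.16 = 1.070954
Link Mar 2013→Apr 2013:
ΣP(Apr 2013)Q(Mar 2013) = 8.44×177 + 2.66×60 + 2.56×139 + 1.72×180 = 1493.88 + 159.6 + 355.84 + 309.6 = 2318.92
ΣP(Mar 2013)Q(Mar 2013) = 8.14×177 + 2.22×60 + 2.48×139 + 1.95×180 = 1440.78 + 133.2 + 344.72 + 351 = 2269.7
link = 2318.92/2269.7 = 1.021686
Chained index = 100 × 1.171707 × 1.070954 × 1.021686 = 128.2056

128.21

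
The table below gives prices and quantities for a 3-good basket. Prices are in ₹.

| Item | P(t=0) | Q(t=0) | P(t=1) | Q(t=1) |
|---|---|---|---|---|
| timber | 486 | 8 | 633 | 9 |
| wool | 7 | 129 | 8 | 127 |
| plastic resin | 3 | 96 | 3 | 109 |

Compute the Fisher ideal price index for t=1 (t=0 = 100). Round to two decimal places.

Laspeyres component (base-period weights):
ΣP(t=1)Q(t=0) = 633×8 + 8×129 + 3×96 = 5064 + 1032 + 288 = 6384
ΣP(t=0)Q(t=0) = 486×8 + 7×129 + 3×96 = 3888 + 903 + 288 = 5079
L = 6384 / 5079 × 100 = 125.6940
Paasche component (current-period weights):
ΣP(t=1)Q(t=1) = 633×9 + 8×127 + 3×109 = 5697 + 1016 + 327 = 7040
ΣP(t=0)Q(t=1) = 486×9 + 7×127 + 3×109 = 4374 + 889 + 327 = 5590
P = 7040 / 5590 × 100 = 125.9392
Fisher = √(L × P) = √(125.6940 × 125.9392) = 125.8165

125.82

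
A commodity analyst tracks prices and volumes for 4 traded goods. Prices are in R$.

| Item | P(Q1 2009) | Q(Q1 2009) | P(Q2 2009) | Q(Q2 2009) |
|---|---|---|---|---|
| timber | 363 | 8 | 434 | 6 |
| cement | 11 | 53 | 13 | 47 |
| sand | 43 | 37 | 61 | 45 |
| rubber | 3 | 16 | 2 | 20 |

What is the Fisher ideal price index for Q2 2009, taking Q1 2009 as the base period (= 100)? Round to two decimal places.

126.88

Laspeyres component (base-period weights):
ΣP(Q2 2009)Q(Q1 2009) = 434×8 + 13×53 + 61×37 + 2×16 = 3472 + 689 + 2257 + 32 = 6450
ΣP(Q1 2009)Q(Q1 2009) = 363×8 + 11×53 + 43×37 + 3×16 = 2904 + 583 + 1591 + 48 = 5126
L = 6450 / 5126 × 100 = 125.8291
Paasche component (current-period weights):
ΣP(Q2 2009)Q(Q2 2009) = 434×6 + 13×47 + 61×45 + 2×20 = 2604 + 611 + 2745 + 40 = 6000
ΣP(Q1 2009)Q(Q2 2009) = 363×6 + 11×47 + 43×45 + 3×20 = 2178 + 517 + 1935 + 60 = 4690
P = 6000 / 4690 × 100 = 127.9318
Fisher = √(L × P) = √(125.8291 × 127.9318) = 126.8761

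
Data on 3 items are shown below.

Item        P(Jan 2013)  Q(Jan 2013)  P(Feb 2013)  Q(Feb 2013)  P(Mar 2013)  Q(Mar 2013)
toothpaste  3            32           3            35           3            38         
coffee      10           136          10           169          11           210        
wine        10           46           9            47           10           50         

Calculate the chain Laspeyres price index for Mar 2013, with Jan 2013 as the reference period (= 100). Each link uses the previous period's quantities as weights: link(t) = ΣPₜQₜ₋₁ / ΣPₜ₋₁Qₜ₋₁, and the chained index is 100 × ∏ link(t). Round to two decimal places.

Link Jan 2013→Feb 2013:
ΣP(Feb 2013)Q(Jan 2013) = 3×32 + 10×136 + 9×46 = 96 + 1360 + 414 = 1870
ΣP(Jan 2013)Q(Jan 2013) = 3×32 + 10×136 + 10×46 = 96 + 1360 + 460 = 1916
link = 1870/1916 = 0.975992
Link Feb 2013→Mar 2013:
ΣP(Mar 2013)Q(Feb 2013) = 3×35 + 11×169 + 10×47 = 105 + 1859 + 470 = 2434
ΣP(Feb 2013)Q(Feb 2013) = 3×35 + 10×169 + 9×47 = 105 + 1690 + 423 = 2218
link = 2434/2218 = 1.097385
Chained index = 100 × 0.975992 × 1.097385 = 107.1039

107.10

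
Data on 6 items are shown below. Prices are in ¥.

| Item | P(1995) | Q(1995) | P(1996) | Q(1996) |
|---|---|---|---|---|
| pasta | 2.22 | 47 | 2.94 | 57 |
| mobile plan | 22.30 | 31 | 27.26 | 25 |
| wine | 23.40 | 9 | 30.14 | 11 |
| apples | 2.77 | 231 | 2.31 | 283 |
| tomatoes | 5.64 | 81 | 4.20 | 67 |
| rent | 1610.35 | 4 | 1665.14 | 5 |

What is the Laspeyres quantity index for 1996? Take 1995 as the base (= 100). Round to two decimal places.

Laspeyres quantity index uses base-period prices as weights.
ΣP(1995)·Q(1996) = 2.22×57 + 22.30×25 + 23.40×11 + 2.77×283 + 5.64×67 + 1610.35×5 = 126.54 + 557.5 + 257.4 + 783.91 + 377.88 + 8051.75 = 10154.98
ΣP(1995)·Q(1995) = 2.22×47 + 22.30×31 + 23.40×9 + 2.77×231 + 5.64×81 + 1610.35×4 = 104.34 + 691.3 + 210.6 + 639.87 + 456.84 + 6441.4 = 8544.35
Index = 10154.98 / 8544.35 × 100 = 118.8502

118.85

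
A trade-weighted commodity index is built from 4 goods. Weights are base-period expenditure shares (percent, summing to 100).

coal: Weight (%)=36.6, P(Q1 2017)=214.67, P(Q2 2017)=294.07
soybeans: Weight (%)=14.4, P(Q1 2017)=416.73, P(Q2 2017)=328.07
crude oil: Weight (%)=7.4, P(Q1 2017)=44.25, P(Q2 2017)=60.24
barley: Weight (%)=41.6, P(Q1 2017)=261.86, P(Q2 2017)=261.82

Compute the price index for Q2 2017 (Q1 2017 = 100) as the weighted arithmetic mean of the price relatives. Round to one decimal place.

coal: 36.6 × (294.07/214.67) = 36.6 × 1.369870 = 50.1372
soybeans: 14.4 × (328.07/416.73) = 14.4 × 0.787248 = 11.3364
crude oil: 7.4 × (60.24/44.25) = 7.4 × 1.361356 = 10.0740
barley: 41.6 × (261.82/261.86) = 41.6 × 0.999847 = 41.5936
Index = Σ wᵢ·(p₁ᵢ/p₀ᵢ) = 50.1372 + 11.3364 + 10.0740 + 41.5936 = 113.1413

113.1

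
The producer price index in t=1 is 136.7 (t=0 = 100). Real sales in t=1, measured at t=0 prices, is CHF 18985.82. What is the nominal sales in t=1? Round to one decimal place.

25953.6

Nominal = Real × (Index/100) = 18985.82 × (136.7/100)
        = 18985.82 × 1.367 = 25953.6159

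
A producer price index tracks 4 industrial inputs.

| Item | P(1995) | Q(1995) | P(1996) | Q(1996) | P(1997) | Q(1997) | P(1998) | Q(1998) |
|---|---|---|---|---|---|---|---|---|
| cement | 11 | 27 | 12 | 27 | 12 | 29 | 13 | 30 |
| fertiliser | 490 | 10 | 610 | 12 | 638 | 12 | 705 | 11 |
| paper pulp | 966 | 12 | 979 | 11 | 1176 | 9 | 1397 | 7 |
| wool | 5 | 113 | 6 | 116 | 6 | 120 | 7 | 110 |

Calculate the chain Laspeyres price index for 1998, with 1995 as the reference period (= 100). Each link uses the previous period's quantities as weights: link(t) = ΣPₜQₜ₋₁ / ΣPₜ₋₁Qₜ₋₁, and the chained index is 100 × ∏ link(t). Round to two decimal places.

141.57

Link 1995→1996:
ΣP(1996)Q(1995) = 12×27 + 610×10 + 979×12 + 6×113 = 324 + 6100 + 11748 + 678 = 18850
ΣP(1995)Q(1995) = 11×27 + 490×10 + 966×12 + 5×113 = 297 + 4900 + 11592 + 565 = 17354
link = 18850/17354 = 1.086205
Link 1996→1997:
ΣP(1997)Q(1996) = 12×27 + 638×12 + 1176×11 + 6×116 = 324 + 7656 + 12936 + 696 = 21612
ΣP(1996)Q(1996) = 12×27 + 610×12 + 979×11 + 6×116 = 324 + 7320 + 10769 + 696 = 19109
link = 21612/19109 = 1.130985
Link 1997→1998:
ΣP(1998)Q(1997) = 13×29 + 705×12 + 1397×9 + 7×120 = 377 + 8460 + 12573 + 840 = 22250
ΣP(1997)Q(1997) = 12×29 + 638×12 + 1176×9 + 6×120 = 348 + 7656 + 10584 + 720 = 19308
link = 22250/19308 = 1.152372
Chained index = 100 × 1.086205 × 1.130985 × 1.152372 = 141.5668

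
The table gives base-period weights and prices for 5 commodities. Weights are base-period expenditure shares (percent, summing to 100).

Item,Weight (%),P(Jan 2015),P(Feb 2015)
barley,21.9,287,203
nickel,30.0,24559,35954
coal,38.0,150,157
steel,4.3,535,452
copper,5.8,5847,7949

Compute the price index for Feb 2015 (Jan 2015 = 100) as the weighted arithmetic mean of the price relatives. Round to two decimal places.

barley: 21.9 × (203/287) = 21.9 × 0.707317 = 15.4902
nickel: 30.0 × (35954/24559) = 30.0 × 1.463985 = 43.9195
coal: 38.0 × (157/150) = 38.0 × 1.046667 = 39.7733
steel: 4.3 × (452/535) = 4.3 × 0.844860 = 3.6329
copper: 5.8 × (7949/5847) = 5.8 × 1.359501 = 7.8851
Index = Σ wᵢ·(p₁ᵢ/p₀ᵢ) = 15.4902 + 43.9195 + 39.7733 + 3.6329 + 7.8851 = 110.7011

110.70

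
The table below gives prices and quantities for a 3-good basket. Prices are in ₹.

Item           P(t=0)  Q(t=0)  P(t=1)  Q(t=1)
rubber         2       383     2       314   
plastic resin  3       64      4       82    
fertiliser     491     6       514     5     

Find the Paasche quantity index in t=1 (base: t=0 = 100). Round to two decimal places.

Paasche quantity index uses current-period prices as weights.
ΣP(t=1)·Q(t=1) = 2×314 + 4×82 + 514×5 = 628 + 328 + 2570 = 3526
ΣP(t=1)·Q(t=0) = 2×383 + 4×64 + 514×6 = 766 + 256 + 3084 = 4106
Index = 3526 / 4106 × 100 = 85.8743

85.87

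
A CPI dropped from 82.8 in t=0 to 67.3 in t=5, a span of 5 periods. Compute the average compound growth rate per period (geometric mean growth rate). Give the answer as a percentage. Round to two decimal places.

-4.06%

Growth factor = (67.3/82.8)^(1/5) = (0.812802)^(1/5) = 0.959394
Growth rate = 0.959394 − 1 = -0.040606 = -4.0606%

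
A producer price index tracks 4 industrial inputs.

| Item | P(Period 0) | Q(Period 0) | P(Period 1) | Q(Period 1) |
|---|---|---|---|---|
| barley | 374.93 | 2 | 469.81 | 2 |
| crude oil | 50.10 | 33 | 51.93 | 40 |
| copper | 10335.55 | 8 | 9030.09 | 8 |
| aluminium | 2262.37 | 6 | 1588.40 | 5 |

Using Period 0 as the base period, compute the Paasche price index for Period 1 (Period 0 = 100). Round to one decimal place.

Paasche price index uses current-period quantities as weights.
ΣP(Period 1)·Q(Period 1) = 469.81×2 + 51.93×40 + 9030.09×8 + 1588.40×5 = 939.62 + 2077.2 + 72240.72 + 7942 = 83199.54
ΣP(Period 0)·Q(Period 1) = 374.93×2 + 50.10×40 + 10335.55×8 + 2262.37×5 = 749.86 + 2004 + 82684.4 + 11311.85 = 96750.11
Index = 83199.54 / 96750.11 × 100 = 85.9943

86.0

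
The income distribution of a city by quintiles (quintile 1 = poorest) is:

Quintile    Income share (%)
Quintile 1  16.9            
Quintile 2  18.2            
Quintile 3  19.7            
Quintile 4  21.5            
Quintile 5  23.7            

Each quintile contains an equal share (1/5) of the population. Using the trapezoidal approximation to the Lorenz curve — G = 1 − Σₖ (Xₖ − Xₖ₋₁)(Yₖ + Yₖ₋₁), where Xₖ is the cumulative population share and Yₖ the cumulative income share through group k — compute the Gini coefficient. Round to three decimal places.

Cumulative income shares Yₖ: 0.1690, 0.3510, 0.5480, 0.7630, 1.0000
Σ (Xₖ−Xₖ₋₁)(Yₖ+Yₖ₋₁) = (1/5)(0.1690+0.0000) + (1/5)(0.3510+0.1690) + (1/5)(0.5480+0.3510) + (1/5)(0.7630+0.5480) + (1/5)(1.0000+0.7630)
  = 0.0338 + 0.1040 + 0.1798 + 0.2622 + 0.3526 = 0.9324
G = 1 − 0.9324 = 0.0676

0.068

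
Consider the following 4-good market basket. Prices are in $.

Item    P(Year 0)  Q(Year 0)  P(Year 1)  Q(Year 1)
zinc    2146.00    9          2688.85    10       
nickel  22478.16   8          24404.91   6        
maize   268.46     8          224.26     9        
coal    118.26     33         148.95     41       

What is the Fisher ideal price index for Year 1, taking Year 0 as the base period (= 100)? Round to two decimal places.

Laspeyres component (base-period weights):
ΣP(Year 1)Q(Year 0) = 2688.85×9 + 24404.91×8 + 224.26×8 + 148.95×33 = 24199.65 + 195239.28 + 1794.08 + 4915.35 = 226148.36
ΣP(Year 0)Q(Year 0) = 2146.00×9 + 22478.16×8 + 268.46×8 + 118.26×33 = 19314 + 179825.28 + 2147.68 + 3902.58 = 205189.54
L = 226148.36 / 205189.54 × 100 = 110.2144
Paasche component (current-period weights):
ΣP(Year 1)Q(Year 1) = 2688.85×10 + 24404.91×6 + 224.26×9 + 148.95×41 = 26888.5 + 146429.46 + 2018.34 + 6106.95 = 181443.25
ΣP(Year 0)Q(Year 1) = 2146.00×10 + 22478.16×6 + 268.46×9 + 118.26×41 = 21460 + 134868.96 + 2416.14 + 4848.66 = 163593.76
P = 181443.25 / 163593.76 × 100 = 110.9109
Fisher = √(L × P) = √(110.2144 × 110.9109) = 110.5621

110.56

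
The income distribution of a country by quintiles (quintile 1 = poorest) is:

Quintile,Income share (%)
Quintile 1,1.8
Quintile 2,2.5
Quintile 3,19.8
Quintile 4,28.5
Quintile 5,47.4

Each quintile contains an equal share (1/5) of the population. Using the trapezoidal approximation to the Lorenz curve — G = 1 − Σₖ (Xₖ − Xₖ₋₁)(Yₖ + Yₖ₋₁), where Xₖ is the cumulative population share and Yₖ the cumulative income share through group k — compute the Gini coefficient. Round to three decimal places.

0.469

Cumulative income shares Yₖ: 0.0180, 0.0430, 0.2410, 0.5260, 1.0000
Σ (Xₖ−Xₖ₋₁)(Yₖ+Yₖ₋₁) = (1/5)(0.0180+0.0000) + (1/5)(0.0430+0.0180) + (1/5)(0.2410+0.0430) + (1/5)(0.5260+0.2410) + (1/5)(1.0000+0.5260)
  = 0.0036 + 0.0122 + 0.0568 + 0.1534 + 0.3052 = 0.5312
G = 1 − 0.5312 = 0.4688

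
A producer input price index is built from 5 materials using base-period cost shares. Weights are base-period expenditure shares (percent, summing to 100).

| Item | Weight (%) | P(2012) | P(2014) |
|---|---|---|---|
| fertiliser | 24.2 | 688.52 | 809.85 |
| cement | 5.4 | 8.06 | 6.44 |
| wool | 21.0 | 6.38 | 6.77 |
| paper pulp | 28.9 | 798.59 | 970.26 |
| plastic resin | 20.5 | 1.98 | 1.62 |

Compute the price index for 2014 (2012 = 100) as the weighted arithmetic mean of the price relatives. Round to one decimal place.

106.9

fertiliser: 24.2 × (809.85/688.52) = 24.2 × 1.176219 = 28.4645
cement: 5.4 × (6.44/8.06) = 5.4 × 0.799007 = 4.3146
wool: 21.0 × (6.77/6.38) = 21.0 × 1.061129 = 22.2837
paper pulp: 28.9 × (970.26/798.59) = 28.9 × 1.214966 = 35.1125
plastic resin: 20.5 × (1.62/1.98) = 20.5 × 0.818182 = 16.7727
Index = Σ wᵢ·(p₁ᵢ/p₀ᵢ) = 28.4645 + 4.3146 + 22.2837 + 35.1125 + 16.7727 = 106.9481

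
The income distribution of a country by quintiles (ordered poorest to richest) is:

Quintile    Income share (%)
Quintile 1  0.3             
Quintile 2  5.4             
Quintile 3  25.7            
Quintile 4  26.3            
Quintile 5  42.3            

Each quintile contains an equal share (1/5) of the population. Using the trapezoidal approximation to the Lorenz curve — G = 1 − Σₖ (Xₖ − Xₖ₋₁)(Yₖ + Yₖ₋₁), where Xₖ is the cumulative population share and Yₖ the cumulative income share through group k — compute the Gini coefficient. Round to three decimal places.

0.420

Cumulative income shares Yₖ: 0.0030, 0.0570, 0.3140, 0.5770, 1.0000
Σ (Xₖ−Xₖ₋₁)(Yₖ+Yₖ₋₁) = (1/5)(0.0030+0.0000) + (1/5)(0.0570+0.0030) + (1/5)(0.3140+0.0570) + (1/5)(0.5770+0.3140) + (1/5)(1.0000+0.5770)
  = 0.0006 + 0.0120 + 0.0742 + 0.1782 + 0.3154 = 0.5804
G = 1 − 0.5804 = 0.4196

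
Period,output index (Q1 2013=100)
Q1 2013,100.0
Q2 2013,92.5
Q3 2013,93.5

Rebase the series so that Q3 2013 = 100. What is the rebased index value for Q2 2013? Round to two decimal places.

Rebased(Q2 2013) = 92.5 / 93.5 × 100 = 98.9305

98.93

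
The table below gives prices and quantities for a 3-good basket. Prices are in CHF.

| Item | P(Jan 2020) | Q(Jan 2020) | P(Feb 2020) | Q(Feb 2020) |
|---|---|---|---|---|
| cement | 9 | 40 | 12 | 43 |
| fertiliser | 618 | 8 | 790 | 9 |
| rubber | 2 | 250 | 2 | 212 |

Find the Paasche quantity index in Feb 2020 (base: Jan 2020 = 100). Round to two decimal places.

110.27

Paasche quantity index uses current-period prices as weights.
ΣP(Feb 2020)·Q(Feb 2020) = 12×43 + 790×9 + 2×212 = 516 + 7110 + 424 = 8050
ΣP(Feb 2020)·Q(Jan 2020) = 12×40 + 790×8 + 2×250 = 480 + 6320 + 500 = 7300
Index = 8050 / 7300 × 100 = 110.2740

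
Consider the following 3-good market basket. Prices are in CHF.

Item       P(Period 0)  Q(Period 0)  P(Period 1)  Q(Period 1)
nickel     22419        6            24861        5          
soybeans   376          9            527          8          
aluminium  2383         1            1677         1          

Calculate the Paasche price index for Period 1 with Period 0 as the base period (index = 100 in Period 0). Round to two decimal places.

110.82

Paasche price index uses current-period quantities as weights.
ΣP(Period 1)·Q(Period 1) = 24861×5 + 527×8 + 1677×1 = 124305 + 4216 + 1677 = 130198
ΣP(Period 0)·Q(Period 1) = 22419×5 + 376×8 + 2383×1 = 112095 + 3008 + 2383 = 117486
Index = 130198 / 117486 × 100 = 110.8200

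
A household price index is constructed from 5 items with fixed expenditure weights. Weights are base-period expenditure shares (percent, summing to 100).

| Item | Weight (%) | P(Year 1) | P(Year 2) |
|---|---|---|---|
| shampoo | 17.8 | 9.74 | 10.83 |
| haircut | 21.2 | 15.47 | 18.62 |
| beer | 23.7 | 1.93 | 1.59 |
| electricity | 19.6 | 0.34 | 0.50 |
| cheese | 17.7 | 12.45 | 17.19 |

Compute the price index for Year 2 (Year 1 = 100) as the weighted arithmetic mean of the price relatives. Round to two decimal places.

shampoo: 17.8 × (10.83/9.74) = 17.8 × 1.111910 = 19.7920
haircut: 21.2 × (18.62/15.47) = 21.2 × 1.203620 = 25.5167
beer: 23.7 × (1.59/1.93) = 23.7 × 0.823834 = 19.5249
electricity: 19.6 × (0.50/0.34) = 19.6 × 1.470588 = 28.8235
cheese: 17.7 × (17.19/12.45) = 17.7 × 1.380723 = 24.4388
Index = Σ wᵢ·(p₁ᵢ/p₀ᵢ) = 19.7920 + 25.5167 + 19.5249 + 28.8235 + 24.4388 = 118.0959

118.10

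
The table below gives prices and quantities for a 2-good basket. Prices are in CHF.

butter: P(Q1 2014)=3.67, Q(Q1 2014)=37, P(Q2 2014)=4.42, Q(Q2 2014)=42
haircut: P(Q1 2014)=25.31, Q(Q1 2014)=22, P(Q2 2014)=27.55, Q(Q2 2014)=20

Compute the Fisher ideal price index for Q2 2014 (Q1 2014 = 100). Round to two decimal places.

Laspeyres component (base-period weights):
ΣP(Q2 2014)Q(Q1 2014) = 4.42×37 + 27.55×22 = 163.54 + 606.1 = 769.64
ΣP(Q1 2014)Q(Q1 2014) = 3.67×37 + 25.31×22 = 135.79 + 556.82 = 692.61
L = 769.64 / 692.61 × 100 = 111.1217
Paasche component (current-period weights):
ΣP(Q2 2014)Q(Q2 2014) = 4.42×42 + 27.55×20 = 185.64 + 551 = 736.64
ΣP(Q1 2014)Q(Q2 2014) = 3.67×42 + 25.31×20 = 154.14 + 506.2 = 660.34
P = 736.64 / 660.34 × 100 = 111.5547
Fisher = √(L × P) = √(111.1217 × 111.5547) = 111.3380

111.34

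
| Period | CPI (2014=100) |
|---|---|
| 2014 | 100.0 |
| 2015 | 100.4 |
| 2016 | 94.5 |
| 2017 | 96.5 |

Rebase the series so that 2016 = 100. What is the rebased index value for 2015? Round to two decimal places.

Rebased(2015) = 100.4 / 94.5 × 100 = 106.2434

106.24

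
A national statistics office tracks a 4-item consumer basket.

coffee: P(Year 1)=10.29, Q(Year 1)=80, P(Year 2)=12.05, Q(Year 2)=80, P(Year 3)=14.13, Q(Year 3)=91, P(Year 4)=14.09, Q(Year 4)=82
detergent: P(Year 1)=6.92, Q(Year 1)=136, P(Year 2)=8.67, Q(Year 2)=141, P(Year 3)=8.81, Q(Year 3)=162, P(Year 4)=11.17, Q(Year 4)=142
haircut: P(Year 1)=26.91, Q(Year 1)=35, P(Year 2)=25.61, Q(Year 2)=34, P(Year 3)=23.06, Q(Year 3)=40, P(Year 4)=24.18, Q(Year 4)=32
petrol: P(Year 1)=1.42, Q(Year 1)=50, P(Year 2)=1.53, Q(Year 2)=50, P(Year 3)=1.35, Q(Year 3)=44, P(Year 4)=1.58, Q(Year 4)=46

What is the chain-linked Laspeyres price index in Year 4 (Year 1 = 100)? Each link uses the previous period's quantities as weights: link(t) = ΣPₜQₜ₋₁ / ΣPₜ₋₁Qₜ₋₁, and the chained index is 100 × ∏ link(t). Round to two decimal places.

Link Year 1→Year 2:
ΣP(Year 2)Q(Year 1) = 12.05×80 + 8.67×136 + 25.61×35 + 1.53×50 = 964 + 1179.12 + 896.35 + 76.5 = 3115.97
ΣP(Year 1)Q(Year 1) = 10.29×80 + 6.92×136 + 26.91×35 + 1.42×50 = 823.2 + 941.12 + 941.85 + 71 = 2777.17
link = 3115.97/2777.17 = 1.121995
Link Year 2→Year 3:
ΣP(Year 3)Q(Year 2) = 14.13×80 + 8.81×141 + 23.06×34 + 1.35×50 = 1130.4 + 1242.21 + 784.04 + 67.5 = 3224.15
ΣP(Year 2)Q(Year 2) = 12.05×80 + 8.67×141 + 25.61×34 + 1.53×50 = 964 + 1222.47 + 870.74 + 76.5 = 3133.71
link = 3224.15/3133.71 = 1.028860
Link Year 3→Year 4:
ΣP(Year 4)Q(Year 3) = 14.09×91 + 11.17×162 + 24.18×40 + 1.58×44 = 1282.19 + 1809.54 + 967.2 + 69.52 = 4128.45
ΣP(Year 3)Q(Year 3) = 14.13×91 + 8.81×162 + 23.06×40 + 1.35×44 = 1285.83 + 1427.22 + 922.4 + 59.4 = 3694.85
link = 4128.45/3694.85 = 1.117353
Chained index = 100 × 1.121995 × 1.028860 × 1.117353 = 128.9845

128.98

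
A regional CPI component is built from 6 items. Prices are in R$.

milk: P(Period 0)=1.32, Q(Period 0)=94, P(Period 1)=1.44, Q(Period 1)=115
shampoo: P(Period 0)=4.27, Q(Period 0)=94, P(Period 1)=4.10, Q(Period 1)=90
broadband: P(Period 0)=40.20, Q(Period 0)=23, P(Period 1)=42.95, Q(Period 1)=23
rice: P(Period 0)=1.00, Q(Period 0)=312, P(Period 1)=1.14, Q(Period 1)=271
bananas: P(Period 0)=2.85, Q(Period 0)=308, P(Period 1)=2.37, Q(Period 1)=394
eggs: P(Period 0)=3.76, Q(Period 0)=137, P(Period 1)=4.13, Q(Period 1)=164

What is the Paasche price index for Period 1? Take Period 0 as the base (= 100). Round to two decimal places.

99.17

Paasche price index uses current-period quantities as weights.
ΣP(Period 1)·Q(Period 1) = 1.44×115 + 4.10×90 + 42.95×23 + 1.14×271 + 2.37×394 + 4.13×164 = 165.6 + 369 + 987.85 + 308.94 + 933.78 + 677.32 = 3442.49
ΣP(Period 0)·Q(Period 1) = 1.32×115 + 4.27×90 + 40.20×23 + 1.00×271 + 2.85×394 + 3.76×164 = 151.8 + 384.3 + 924.6 + 271 + 1122.9 + 616.64 = 3471.24
Index = 3442.49 / 3471.24 × 100 = 99.1718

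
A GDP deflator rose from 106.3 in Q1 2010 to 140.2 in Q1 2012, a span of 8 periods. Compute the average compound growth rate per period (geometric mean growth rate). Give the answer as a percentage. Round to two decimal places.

Growth factor = (140.2/106.3)^(1/8) = (1.318909)^(1/8) = 1.035206
Growth rate = 1.035206 − 1 = 0.035206 = 3.5206%

3.52%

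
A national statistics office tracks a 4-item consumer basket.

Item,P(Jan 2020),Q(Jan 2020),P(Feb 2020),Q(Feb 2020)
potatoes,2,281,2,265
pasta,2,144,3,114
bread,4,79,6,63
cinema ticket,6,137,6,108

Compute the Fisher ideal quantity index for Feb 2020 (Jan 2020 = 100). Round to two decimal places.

83.14

Laspeyres component (base-period weights):
ΣP(Jan 2020)Q(Feb 2020) = 2×265 + 2×114 + 4×63 + 6×108 = 530 + 228 + 252 + 648 = 1658
ΣP(Jan 2020)Q(Jan 2020) = 2×281 + 2×144 + 4×79 + 6×137 = 562 + 288 + 316 + 822 = 1988
L = 1658 / 1988 × 100 = 83.4004
Paasche component (current-period weights):
ΣP(Feb 2020)Q(Feb 2020) = 2×265 + 3×114 + 6×63 + 6×108 = 530 + 342 + 378 + 648 = 1898
ΣP(Feb 2020)Q(Jan 2020) = 2×281 + 3×144 + 6×79 + 6×137 = 562 + 432 + 474 + 822 = 2290
P = 1898 / 2290 × 100 = 82.8821
Fisher = √(L × P) = √(83.4004 × 82.8821) = 83.1408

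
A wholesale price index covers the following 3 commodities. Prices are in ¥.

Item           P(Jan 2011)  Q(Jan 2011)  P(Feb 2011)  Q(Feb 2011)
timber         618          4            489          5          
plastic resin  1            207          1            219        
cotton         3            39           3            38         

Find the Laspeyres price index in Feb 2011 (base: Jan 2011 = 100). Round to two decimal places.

Laspeyres price index uses base-period quantities as weights.
ΣP(Feb 2011)·Q(Jan 2011) = 489×4 + 1×207 + 3×39 = 1956 + 207 + 117 = 2280
ΣP(Jan 2011)·Q(Jan 2011) = 618×4 + 1×207 + 3×39 = 2472 + 207 + 117 = 2796
Index = 2280 / 2796 × 100 = 81.5451

81.55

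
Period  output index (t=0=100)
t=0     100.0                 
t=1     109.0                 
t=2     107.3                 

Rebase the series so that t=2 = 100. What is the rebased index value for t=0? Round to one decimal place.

Rebased(t=0) = 100.0 / 107.3 × 100 = 93.1966

93.2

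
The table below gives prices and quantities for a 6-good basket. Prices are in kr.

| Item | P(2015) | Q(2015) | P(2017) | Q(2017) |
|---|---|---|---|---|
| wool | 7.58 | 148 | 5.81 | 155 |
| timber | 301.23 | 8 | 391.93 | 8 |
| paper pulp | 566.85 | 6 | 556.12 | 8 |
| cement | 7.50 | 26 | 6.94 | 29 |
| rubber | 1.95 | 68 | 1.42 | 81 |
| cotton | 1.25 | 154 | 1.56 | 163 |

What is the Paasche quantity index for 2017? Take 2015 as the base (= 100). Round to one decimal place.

Paasche quantity index uses current-period prices as weights.
ΣP(2017)·Q(2017) = 5.81×155 + 391.93×8 + 556.12×8 + 6.94×29 + 1.42×81 + 1.56×163 = 900.55 + 3135.44 + 4448.96 + 201.26 + 115.02 + 254.28 = 9055.51
ΣP(2017)·Q(2015) = 5.81×148 + 391.93×8 + 556.12×6 + 6.94×26 + 1.42×68 + 1.56×154 = 859.88 + 3135.44 + 3336.72 + 180.44 + 96.56 + 240.24 = 7849.28
Index = 9055.51 / 7849.28 × 100 = 115.3674

115.4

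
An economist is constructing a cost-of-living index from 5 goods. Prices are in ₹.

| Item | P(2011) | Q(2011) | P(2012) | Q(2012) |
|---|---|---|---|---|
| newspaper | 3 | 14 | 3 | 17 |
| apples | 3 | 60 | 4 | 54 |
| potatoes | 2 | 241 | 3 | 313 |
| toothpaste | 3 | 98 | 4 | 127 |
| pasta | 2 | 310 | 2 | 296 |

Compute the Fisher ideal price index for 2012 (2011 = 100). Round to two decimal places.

Laspeyres component (base-period weights):
ΣP(2012)Q(2011) = 3×14 + 4×60 + 3×241 + 4×98 + 2×310 = 42 + 240 + 723 + 392 + 620 = 2017
ΣP(2011)Q(2011) = 3×14 + 3×60 + 2×241 + 3×98 + 2×310 = 42 + 180 + 482 + 294 + 620 = 1618
L = 2017 / 1618 × 100 = 124.6601
Paasche component (current-period weights):
ΣP(2012)Q(2012) = 3×17 + 4×54 + 3×313 + 4×127 + 2×296 = 51 + 216 + 939 + 508 + 592 = 2306
ΣP(2011)Q(2012) = 3×17 + 3×54 + 2×313 + 3×127 + 2×296 = 51 + 162 + 626 + 381 + 592 = 1812
P = 2306 / 1812 × 100 = 127.2627
Fisher = √(L × P) = √(124.6601 × 127.2627) = 125.9547

125.95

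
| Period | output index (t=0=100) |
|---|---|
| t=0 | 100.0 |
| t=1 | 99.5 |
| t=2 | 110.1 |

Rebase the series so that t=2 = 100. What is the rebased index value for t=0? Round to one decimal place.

90.8

Rebased(t=0) = 100.0 / 110.1 × 100 = 90.8265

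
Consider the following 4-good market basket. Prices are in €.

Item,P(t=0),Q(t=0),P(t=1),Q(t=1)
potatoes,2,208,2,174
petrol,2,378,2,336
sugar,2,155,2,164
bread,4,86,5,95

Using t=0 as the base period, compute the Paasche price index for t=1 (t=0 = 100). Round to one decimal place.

105.5

Paasche price index uses current-period quantities as weights.
ΣP(t=1)·Q(t=1) = 2×174 + 2×336 + 2×164 + 5×95 = 348 + 672 + 328 + 475 = 1823
ΣP(t=0)·Q(t=1) = 2×174 + 2×336 + 2×164 + 4×95 = 348 + 672 + 328 + 380 = 1728
Index = 1823 / 1728 × 100 = 105.4977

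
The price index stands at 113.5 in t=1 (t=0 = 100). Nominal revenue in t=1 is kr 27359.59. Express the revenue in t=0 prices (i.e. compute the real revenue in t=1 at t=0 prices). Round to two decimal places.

24105.37

Real = Nominal ÷ (Index/100) = 27359.59 ÷ (113.5/100)
     = 27359.59 ÷ 1.135 = 24105.3656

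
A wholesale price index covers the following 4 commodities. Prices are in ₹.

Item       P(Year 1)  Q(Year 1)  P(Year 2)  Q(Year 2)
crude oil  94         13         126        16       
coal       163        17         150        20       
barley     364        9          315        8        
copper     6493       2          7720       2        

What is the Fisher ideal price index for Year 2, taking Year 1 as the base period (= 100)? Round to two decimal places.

111.05

Laspeyres component (base-period weights):
ΣP(Year 2)Q(Year 1) = 126×13 + 150×17 + 315×9 + 7720×2 = 1638 + 2550 + 2835 + 15440 = 22463
ΣP(Year 1)Q(Year 1) = 94×13 + 163×17 + 364×9 + 6493×2 = 1222 + 2771 + 3276 + 12986 = 20255
L = 22463 / 20255 × 100 = 110.9010
Paasche component (current-period weights):
ΣP(Year 2)Q(Year 2) = 126×16 + 150×20 + 315×8 + 7720×2 = 2016 + 3000 + 2520 + 15440 = 22976
ΣP(Year 1)Q(Year 2) = 94×16 + 163×20 + 364×8 + 6493×2 = 1504 + 3260 + 2912 + 12986 = 20662
P = 22976 / 20662 × 100 = 111.1993
Fisher = √(L × P) = √(110.9010 × 111.1993) = 111.0501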